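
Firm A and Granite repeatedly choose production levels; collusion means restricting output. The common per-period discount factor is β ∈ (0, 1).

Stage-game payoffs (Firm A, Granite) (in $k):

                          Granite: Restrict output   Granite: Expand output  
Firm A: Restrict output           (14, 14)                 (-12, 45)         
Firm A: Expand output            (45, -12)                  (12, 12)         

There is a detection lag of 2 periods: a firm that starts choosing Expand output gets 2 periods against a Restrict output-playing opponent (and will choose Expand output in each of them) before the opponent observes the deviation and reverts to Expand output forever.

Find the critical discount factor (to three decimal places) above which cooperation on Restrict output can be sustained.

A deviator earns 45 for 2 periods, then 12 forever; cooperating earns 14 forever. Multiplying the IC by (1−β):
14 ≥ 45(1−β^2) + 12β^2, so 33·β^2 ≥ 31 and β^2 ≥ 31/33.
β ≥ (31/33)^(1/2) ≈ 0.969.

0.969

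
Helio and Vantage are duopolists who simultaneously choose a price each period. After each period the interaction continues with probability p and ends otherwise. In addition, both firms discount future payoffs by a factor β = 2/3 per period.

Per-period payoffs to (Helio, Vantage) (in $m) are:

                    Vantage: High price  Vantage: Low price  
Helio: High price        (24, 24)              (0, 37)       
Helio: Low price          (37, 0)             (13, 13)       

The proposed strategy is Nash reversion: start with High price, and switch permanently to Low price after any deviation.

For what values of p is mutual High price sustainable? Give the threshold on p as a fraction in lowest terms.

13/16

Expected continuation weight on next period's payoff is β·p = 2/3·p, which plays the role of the discount factor.
Cooperation requires 2/3·p ≥ (37−24)/(37−13) = 13/24, hence p ≥ 13/16.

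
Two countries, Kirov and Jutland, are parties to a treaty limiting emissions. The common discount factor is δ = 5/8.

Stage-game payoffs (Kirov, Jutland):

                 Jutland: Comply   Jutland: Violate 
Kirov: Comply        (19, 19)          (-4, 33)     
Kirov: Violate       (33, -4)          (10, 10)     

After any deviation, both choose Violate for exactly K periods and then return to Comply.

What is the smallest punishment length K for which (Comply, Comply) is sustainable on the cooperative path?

IC: δ(1−δ^K)/(1−δ) ≥ (33−19)/(19−10) = 14/9.
With δ = 5/8: need 1 − δ^K ≥ 14/9·(1−5/8)/(5/8), i.e. δ^K ≤ 0.0667.
Since (5/8)^5 = 0.0954 and (5/8)^6 = 0.0596, the smallest such K is 6.

6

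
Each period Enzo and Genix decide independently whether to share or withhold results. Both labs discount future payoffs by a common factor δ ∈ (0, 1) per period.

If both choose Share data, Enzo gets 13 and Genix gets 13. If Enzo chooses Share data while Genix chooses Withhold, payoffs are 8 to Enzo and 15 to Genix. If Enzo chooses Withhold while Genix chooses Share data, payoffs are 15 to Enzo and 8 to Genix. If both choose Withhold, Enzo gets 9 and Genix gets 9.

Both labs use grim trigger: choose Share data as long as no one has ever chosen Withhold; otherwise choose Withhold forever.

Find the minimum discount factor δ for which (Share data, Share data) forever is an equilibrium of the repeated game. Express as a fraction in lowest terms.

One-period gain from deviating is 15 − 13 = 2. The loss is 13 − 9 = 4 in every subsequent period, with present value 4·δ/(1−δ).
Deviation is unprofitable when 4·δ/(1−δ) ≥ 2, i.e. δ/(1−δ) ≥ 1/2.
Equivalently δ ≥ 2/(2+4) = 1/3.

1/3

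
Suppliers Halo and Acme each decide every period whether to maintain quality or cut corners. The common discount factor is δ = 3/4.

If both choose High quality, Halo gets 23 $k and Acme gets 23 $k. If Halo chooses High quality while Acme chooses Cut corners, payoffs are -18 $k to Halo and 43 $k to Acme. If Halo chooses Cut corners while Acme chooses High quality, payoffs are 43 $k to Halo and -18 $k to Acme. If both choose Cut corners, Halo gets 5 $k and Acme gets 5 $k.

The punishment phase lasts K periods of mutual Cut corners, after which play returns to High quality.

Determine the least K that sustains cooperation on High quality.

2

No profitable deviation requires (23−5)(δ+…+δ^K) ≥ 43−23, i.e. δ+…+δ^K ≥ 10/9 ≈ 1.1111.
With δ = 3/4, the partial sums are K=1: 0.7500, K=2: 1.3125.
K = 2 is the first length at which the sum reaches 1.1111.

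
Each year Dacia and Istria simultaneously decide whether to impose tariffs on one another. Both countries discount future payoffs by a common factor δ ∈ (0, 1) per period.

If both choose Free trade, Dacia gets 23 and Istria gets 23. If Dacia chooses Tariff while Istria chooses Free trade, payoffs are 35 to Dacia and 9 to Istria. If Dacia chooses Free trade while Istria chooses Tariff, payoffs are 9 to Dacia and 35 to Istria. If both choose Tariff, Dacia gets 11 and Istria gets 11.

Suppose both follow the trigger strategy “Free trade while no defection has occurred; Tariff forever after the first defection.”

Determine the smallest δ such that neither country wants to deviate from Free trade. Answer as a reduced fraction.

Cooperation forever yields 23 each period: 23/(1−δ).
Deviating yields 35 once, then 11 forever: 35 + 11δ/(1−δ).
No profitable deviation requires 23/(1−δ) ≥ 35 + 11δ/(1−δ).
Multiplying by (1−δ): 23 ≥ 35(1−δ) + 11δ = 35 − 24δ.
So 24δ ≥ 12, i.e. δ ≥ 12/24 = 1/2.

1/2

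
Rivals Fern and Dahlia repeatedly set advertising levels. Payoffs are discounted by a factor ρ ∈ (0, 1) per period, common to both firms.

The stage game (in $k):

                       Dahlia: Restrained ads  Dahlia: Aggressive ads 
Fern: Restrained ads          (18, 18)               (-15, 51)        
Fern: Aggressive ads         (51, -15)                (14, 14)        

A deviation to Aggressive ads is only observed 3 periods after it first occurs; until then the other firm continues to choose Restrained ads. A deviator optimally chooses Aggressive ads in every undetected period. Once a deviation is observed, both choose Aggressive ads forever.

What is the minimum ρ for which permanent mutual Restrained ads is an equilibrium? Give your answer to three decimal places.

0.963

The best deviation is to choose Aggressive ads for all 3 undetected periods, earning 51 each, then 14 forever once detected.
Deviation value: 51(1−ρ^3)/(1−ρ) + 14ρ^3/(1−ρ); cooperation value: 18/(1−ρ).
IC: 18 ≥ 51(1−ρ^3) + 14ρ^3 = 51 − 37ρ^3.
So ρ^3 ≥ 33/37, giving ρ ≥ (33/37)^(1/3) ≈ 0.963.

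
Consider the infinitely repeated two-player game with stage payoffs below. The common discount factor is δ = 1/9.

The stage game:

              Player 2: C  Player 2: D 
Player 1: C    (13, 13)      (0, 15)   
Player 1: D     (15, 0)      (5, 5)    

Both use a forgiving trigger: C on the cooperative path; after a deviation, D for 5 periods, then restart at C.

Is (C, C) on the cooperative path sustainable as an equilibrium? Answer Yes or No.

No

IC: δ+…+δ^5 ≥ (15−13)/(13−5) = 1/4.
At δ = 1/9: partial sum = 0.1250 < 0.2500. Cooperation not sustainable.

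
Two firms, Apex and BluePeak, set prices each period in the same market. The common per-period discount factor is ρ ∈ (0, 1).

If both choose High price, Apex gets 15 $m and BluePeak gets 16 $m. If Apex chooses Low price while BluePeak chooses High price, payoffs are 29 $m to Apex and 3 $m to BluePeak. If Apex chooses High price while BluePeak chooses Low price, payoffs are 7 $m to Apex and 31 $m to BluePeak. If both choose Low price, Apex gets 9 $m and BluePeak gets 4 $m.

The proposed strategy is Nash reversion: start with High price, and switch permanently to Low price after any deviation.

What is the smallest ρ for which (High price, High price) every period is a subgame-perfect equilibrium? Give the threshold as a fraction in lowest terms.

For Apex: deviation gain 29−15 = 14, per-period punishment loss 15−9 = 6. IC gives ρ ≥ 14/20 = 7/10.
For BluePeak: gain 15, loss 12 per period, so ρ ≥ 15/27 = 5/9.
The tighter constraint is Apex's, so cooperation needs ρ ≥ 7/10.

7/10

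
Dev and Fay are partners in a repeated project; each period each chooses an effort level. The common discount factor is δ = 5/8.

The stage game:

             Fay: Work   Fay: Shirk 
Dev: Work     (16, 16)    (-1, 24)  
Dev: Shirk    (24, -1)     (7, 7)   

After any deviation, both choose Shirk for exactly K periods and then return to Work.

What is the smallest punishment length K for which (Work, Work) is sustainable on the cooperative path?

2

IC: δ(1−δ^K)/(1−δ) ≥ (24−16)/(16−7) = 8/9.
With δ = 5/8: need 1 − δ^K ≥ 8/9·(1−5/8)/(5/8), i.e. δ^K ≤ 0.4667.
Since (5/8)^1 = 0.6250 and (5/8)^2 = 0.3906, the smallest such K is 2.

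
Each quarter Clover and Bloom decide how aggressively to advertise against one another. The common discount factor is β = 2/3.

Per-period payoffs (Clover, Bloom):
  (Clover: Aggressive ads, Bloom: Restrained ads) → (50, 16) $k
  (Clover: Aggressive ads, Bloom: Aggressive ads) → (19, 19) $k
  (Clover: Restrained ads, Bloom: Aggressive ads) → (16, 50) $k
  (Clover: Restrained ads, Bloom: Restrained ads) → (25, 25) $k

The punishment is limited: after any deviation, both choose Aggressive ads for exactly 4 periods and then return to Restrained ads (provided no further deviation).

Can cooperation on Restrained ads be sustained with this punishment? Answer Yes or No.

Comparing payoff streams over the 5 periods until play realigns: cooperate → 25(1+β+…+β^4); deviate → 50 + 19(β+…+β^4).
Cooperation is sustained iff (25−19)(β+…+β^4) ≥ 50−25.
β+…+β^4 = 2/3·(1−(2/3)^4)/(1−2/3) = 1.6049, and (50−25)/(25−19) = 4.1667.
1.6049 < 4.1667, so cooperation is not sustainable.

No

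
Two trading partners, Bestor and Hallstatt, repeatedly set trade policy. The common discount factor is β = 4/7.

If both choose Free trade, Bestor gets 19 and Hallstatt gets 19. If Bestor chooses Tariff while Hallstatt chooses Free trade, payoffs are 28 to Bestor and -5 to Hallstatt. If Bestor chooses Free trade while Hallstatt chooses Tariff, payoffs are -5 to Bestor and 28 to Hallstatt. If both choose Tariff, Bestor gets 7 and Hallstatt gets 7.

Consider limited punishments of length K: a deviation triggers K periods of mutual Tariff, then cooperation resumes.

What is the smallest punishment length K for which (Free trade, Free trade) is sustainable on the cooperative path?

Need Σ_{k=1}^{K} β^k ≥ (28−19)/(19−7) = 0.7500 at β = 4/7.
At K = 1 the sum is 0.5714 < 0.7500; at K = 2 it is 0.8980 ≥ 0.7500.
So the minimum punishment length is K = 2.

2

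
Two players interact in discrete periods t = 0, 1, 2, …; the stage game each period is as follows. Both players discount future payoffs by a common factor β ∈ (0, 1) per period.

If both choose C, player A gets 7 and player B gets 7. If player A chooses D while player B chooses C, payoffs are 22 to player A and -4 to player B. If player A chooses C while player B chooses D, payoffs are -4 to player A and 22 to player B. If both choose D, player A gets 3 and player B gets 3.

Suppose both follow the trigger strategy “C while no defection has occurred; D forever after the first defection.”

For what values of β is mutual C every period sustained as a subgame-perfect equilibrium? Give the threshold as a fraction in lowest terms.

One-period gain from deviating is 22 − 7 = 15. The loss is 7 − 3 = 4 in every subsequent period, with present value 4·β/(1−β).
Deviation is unprofitable when 4·β/(1−β) ≥ 15, i.e. β/(1−β) ≥ 15/4.
Equivalently β ≥ 15/(15+4) = 15/19.

15/19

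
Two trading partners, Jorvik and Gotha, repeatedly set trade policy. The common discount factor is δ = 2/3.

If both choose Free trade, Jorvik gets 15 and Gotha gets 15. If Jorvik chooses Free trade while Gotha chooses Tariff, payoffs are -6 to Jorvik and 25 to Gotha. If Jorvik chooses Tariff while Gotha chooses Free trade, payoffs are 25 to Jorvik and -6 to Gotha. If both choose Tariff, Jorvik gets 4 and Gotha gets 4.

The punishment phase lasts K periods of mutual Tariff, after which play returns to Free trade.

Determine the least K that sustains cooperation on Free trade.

No profitable deviation requires (15−4)(δ+…+δ^K) ≥ 25−15, i.e. δ+…+δ^K ≥ 10/11 ≈ 0.9091.
With δ = 2/3, the partial sums are K=1: 0.6667, K=2: 1.1111.
K = 2 is the first length at which the sum reaches 0.9091.

2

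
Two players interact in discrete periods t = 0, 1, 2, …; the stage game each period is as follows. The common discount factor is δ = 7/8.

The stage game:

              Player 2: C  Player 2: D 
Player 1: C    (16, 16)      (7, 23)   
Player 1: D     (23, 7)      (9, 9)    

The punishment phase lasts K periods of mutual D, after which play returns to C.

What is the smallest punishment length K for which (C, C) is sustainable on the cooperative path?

2

No profitable deviation requires (16−9)(δ+…+δ^K) ≥ 23−16, i.e. δ+…+δ^K ≥ 1 ≈ 1.0000.
With δ = 7/8, the partial sums are K=1: 0.8750, K=2: 1.6406.
K = 2 is the first length at which the sum reaches 1.0000.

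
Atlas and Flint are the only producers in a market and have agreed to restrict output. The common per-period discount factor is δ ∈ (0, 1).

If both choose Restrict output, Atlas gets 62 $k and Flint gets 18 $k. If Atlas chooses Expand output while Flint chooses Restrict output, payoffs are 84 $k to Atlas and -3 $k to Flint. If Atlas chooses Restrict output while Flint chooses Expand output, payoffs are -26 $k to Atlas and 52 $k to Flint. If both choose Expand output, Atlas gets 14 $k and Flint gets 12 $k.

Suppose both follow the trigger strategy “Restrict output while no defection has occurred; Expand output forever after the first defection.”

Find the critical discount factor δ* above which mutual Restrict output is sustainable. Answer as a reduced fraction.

17/20

Atlas's threshold: (84−62)/(84−14) = 11/35.
Flint's threshold: (52−18)/(52−12) = 17/20.
11/35 < 17/20, so Flint binds and δ* = 17/20.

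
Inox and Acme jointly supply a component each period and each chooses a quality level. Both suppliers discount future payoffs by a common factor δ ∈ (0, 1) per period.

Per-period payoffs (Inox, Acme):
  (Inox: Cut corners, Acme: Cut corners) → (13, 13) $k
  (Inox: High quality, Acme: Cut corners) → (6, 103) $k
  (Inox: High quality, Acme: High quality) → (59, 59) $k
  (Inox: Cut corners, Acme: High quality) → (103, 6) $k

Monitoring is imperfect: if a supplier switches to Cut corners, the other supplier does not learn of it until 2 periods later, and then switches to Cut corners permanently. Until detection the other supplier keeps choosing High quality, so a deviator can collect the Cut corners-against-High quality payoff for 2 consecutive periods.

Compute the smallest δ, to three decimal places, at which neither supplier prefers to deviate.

Deviating for the 2 undetected periods gains 103−59 = 44 per period over cooperation, then loses 59−13 = 46 per period forever once punishment starts.
Gain: 44(1 + δ + … + δ^1); loss: 46·δ^2/(1−δ).
No profitable deviation ⇔ 44(1−δ^2) ≤ 46·δ^2, i.e. δ^2 ≥ 44/(44+46) = 22/45.
Hence δ ≥ (22/45)^(1/2) ≈ 0.699.

0.699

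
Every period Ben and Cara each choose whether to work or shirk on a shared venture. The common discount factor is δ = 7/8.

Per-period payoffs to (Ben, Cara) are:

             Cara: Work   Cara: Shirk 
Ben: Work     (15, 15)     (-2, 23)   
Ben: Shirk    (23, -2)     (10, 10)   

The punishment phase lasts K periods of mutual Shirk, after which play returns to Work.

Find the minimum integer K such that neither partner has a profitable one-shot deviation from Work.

2

IC: δ(1−δ^K)/(1−δ) ≥ (23−15)/(15−10) = 8/5.
With δ = 7/8: need 1 − δ^K ≥ 8/5·(1−7/8)/(7/8), i.e. δ^K ≤ 0.7714.
Since (7/8)^1 = 0.8750 and (7/8)^2 = 0.7656, the smallest such K is 2.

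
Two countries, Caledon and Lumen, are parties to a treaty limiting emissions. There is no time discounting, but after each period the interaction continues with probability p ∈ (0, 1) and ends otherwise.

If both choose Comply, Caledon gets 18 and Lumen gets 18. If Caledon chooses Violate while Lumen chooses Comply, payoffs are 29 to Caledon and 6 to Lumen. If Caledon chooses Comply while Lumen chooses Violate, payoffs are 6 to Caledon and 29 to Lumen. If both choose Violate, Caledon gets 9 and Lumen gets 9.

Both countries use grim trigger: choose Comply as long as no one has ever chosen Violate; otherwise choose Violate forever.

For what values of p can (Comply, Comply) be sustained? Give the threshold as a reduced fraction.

11/20

With no time discounting, the continuation probability p plays the role of the discount factor.
Grim-trigger IC: 18/(1−p) ≥ 29 + 9p/(1−p) ⇒ p ≥ (29−18)/(29−9) = 11/20.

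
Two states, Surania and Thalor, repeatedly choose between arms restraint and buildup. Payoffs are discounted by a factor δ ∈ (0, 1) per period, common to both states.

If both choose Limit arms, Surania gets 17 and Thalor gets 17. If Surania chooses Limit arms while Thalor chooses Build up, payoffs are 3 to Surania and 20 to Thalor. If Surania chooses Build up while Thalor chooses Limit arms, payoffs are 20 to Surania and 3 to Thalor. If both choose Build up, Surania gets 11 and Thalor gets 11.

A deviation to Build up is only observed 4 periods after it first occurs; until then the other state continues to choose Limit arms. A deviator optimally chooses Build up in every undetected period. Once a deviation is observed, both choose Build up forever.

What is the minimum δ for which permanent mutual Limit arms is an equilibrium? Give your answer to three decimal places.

Deviating for the 4 undetected periods gains 20−17 = 3 per period over cooperation, then loses 17−11 = 6 per period forever once punishment starts.
Gain: 3(1 + δ + … + δ^3); loss: 6·δ^4/(1−δ).
No profitable deviation ⇔ 3(1−δ^4) ≤ 6·δ^4, i.e. δ^4 ≥ 3/(3+6) = 1/3.
Hence δ ≥ (1/3)^(1/4) ≈ 0.760.

0.760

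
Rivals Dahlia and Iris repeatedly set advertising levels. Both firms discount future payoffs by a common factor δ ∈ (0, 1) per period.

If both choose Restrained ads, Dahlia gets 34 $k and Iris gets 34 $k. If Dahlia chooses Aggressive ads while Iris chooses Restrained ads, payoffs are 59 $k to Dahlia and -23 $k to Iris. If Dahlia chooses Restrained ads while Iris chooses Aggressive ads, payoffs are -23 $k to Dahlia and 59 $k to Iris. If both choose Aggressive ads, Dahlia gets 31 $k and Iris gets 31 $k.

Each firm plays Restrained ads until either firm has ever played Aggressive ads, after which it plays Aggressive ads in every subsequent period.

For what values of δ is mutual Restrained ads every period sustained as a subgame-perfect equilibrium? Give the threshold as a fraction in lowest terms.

Cooperation forever yields 34 each period: 34/(1−δ).
Deviating yields 59 once, then 31 forever: 59 + 31δ/(1−δ).
No profitable deviation requires 34/(1−δ) ≥ 59 + 31δ/(1−δ).
Multiplying by (1−δ): 34 ≥ 59(1−δ) + 31δ = 59 − 28δ.
So 28δ ≥ 25, i.e. δ ≥ 25/28.

25/28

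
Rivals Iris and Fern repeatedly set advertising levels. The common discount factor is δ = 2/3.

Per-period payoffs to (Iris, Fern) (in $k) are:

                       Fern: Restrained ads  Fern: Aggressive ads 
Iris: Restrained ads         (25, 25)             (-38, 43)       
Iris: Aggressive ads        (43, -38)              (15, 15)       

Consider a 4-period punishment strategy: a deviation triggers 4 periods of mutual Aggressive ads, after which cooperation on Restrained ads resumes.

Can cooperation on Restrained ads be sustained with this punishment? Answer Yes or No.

A one-shot deviation gives 43 now, then 15 for 4 periods, then back to 25.
Gain from deviating: (43−25) today; loss: (25−15) in each of the next 4 periods.
No-deviation condition: (25−15)(δ+…+δ^4) ≥ 43−25, i.e. δ+…+δ^4 ≥ 9/5.
At δ = 2/3: δ+…+δ^4 = 1.6049 < 1.8000.
So cooperation is not sustainable.

No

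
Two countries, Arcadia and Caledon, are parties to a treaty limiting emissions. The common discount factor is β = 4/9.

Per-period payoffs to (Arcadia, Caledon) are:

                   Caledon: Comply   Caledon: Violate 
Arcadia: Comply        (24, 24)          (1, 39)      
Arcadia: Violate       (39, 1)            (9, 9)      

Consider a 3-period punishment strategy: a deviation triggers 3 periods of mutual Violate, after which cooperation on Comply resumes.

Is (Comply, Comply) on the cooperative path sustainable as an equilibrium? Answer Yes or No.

No

Comparing payoff streams over the 4 periods until play realigns: cooperate → 24(1+β+…+β^3); deviate → 39 + 9(β+…+β^3).
Cooperation is sustained iff (24−9)(β+…+β^3) ≥ 39−24.
β+…+β^3 = 4/9·(1−(4/9)^3)/(1−4/9) = 0.7298, and (39−24)/(24−9) = 1.0000.
0.7298 < 1.0000, so cooperation is not sustainable.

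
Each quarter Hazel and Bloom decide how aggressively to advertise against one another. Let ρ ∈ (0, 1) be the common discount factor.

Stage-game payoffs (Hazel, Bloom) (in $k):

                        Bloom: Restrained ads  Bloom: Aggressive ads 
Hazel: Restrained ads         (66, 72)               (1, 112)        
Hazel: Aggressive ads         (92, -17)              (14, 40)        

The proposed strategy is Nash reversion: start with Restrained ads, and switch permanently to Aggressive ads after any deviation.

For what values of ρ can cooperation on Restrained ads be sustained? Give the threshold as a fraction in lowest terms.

5/9

For Hazel: deviation gain 92−66 = 26, per-period punishment loss 66−14 = 52. IC gives ρ ≥ 26/78 = 1/3.
For Bloom: gain 40, loss 32 per period, so ρ ≥ 40/72 = 5/9.
The tighter constraint is Bloom's, so cooperation needs ρ ≥ 5/9.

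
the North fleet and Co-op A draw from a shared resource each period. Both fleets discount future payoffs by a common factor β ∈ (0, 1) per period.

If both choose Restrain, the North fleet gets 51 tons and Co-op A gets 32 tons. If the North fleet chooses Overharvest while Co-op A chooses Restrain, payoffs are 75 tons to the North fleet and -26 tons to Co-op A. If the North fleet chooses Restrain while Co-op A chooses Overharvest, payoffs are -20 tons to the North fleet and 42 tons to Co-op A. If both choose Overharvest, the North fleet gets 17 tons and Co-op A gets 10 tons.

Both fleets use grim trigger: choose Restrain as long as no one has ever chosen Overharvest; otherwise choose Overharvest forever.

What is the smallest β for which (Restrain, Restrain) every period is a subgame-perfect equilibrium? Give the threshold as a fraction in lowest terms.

the North fleet: cooperation gives 51 each period; deviation gives 75 once then 17 forever.
  51/(1−β) ≥ 75 + 17β/(1−β) ⇒ β ≥ 24/58 = 12/29.
Co-op A: cooperation gives 32 each period; deviation gives 42 once then 10 forever.
  β ≥ 10/32 = 5/16.
Both must hold, so the binding constraint is the North fleet's: β ≥ 12/29.

12/29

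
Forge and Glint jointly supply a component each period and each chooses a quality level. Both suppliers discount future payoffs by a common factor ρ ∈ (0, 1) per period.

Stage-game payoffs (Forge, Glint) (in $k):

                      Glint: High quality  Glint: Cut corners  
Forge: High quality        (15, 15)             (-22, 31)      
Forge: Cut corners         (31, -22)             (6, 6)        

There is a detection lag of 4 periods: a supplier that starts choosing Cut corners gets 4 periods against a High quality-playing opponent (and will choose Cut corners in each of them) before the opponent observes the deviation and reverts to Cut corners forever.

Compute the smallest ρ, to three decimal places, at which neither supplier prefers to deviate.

0.894

A deviator earns 31 for 4 periods, then 6 forever; cooperating earns 15 forever. Multiplying the IC by (1−ρ):
15 ≥ 31(1−ρ^4) + 6ρ^4, so 25·ρ^4 ≥ 16 and ρ^4 ≥ 16/25.
ρ ≥ (16/25)^(1/4) ≈ 0.894.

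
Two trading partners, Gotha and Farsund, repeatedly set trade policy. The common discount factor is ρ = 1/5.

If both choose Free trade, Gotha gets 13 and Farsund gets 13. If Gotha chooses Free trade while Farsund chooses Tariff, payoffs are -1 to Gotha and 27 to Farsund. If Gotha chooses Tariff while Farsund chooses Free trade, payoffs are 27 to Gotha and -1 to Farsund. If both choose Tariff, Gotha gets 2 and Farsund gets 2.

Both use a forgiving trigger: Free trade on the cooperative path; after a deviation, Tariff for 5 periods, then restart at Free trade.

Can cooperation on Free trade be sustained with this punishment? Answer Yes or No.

No

Comparing payoff streams over the 6 periods until play realigns: cooperate → 13(1+ρ+…+ρ^5); deviate → 27 + 2(ρ+…+ρ^5).
Cooperation is sustained iff (13−2)(ρ+…+ρ^5) ≥ 27−13.
ρ+…+ρ^5 = 1/5·(1−(1/5)^5)/(1−1/5) = 0.2499, and (27−13)/(13−2) = 1.2727.
0.2499 < 1.2727, so cooperation is not sustainable.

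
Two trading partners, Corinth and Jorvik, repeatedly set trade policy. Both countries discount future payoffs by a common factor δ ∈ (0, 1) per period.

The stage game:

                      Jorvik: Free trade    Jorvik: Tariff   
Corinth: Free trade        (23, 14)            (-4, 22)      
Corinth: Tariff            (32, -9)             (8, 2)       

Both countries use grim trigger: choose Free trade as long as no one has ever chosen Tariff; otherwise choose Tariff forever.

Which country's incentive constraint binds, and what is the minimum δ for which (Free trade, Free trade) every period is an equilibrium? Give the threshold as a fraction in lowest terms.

For Corinth: deviation gain 32−23 = 9, per-period punishment loss 23−8 = 15. IC gives δ ≥ 9/24 = 3/8.
For Jorvik: gain 8, loss 12 per period, so δ ≥ 8/20 = 2/5.
The tighter constraint is Jorvik's, so cooperation needs δ ≥ 2/5.

Jorvik; δ ≥ 2/5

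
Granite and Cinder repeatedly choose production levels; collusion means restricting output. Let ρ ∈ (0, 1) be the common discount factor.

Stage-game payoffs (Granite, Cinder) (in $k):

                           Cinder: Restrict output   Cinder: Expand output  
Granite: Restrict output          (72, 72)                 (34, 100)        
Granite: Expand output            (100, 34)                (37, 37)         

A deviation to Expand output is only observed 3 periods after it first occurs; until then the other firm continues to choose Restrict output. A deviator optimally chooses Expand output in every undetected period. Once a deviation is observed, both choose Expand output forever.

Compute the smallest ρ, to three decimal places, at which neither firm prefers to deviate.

0.763

Deviating for the 3 undetected periods gains 100−72 = 28 per period over cooperation, then loses 72−37 = 35 per period forever once punishment starts.
Gain: 28(1 + ρ + … + ρ^2); loss: 35·ρ^3/(1−ρ).
No profitable deviation ⇔ 28(1−ρ^3) ≤ 35·ρ^3, i.e. ρ^3 ≥ 28/(28+35) = 4/9.
Hence ρ ≥ (4/9)^(1/3) ≈ 0.763.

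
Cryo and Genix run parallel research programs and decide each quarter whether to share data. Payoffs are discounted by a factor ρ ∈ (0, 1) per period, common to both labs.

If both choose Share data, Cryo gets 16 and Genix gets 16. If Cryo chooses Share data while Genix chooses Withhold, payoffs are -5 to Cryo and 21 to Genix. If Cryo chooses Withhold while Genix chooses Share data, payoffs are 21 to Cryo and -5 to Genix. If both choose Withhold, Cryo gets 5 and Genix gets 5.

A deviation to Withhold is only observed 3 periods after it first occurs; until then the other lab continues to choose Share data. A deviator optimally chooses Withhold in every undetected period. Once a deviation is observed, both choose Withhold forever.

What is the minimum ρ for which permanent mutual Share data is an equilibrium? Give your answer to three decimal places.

0.679

The best deviation is to choose Withhold for all 3 undetected periods, earning 21 each, then 5 forever once detected.
Deviation value: 21(1−ρ^3)/(1−ρ) + 5ρ^3/(1−ρ); cooperation value: 16/(1−ρ).
IC: 16 ≥ 21(1−ρ^3) + 5ρ^3 = 21 − 16ρ^3.
So ρ^3 ≥ 5/16, giving ρ ≥ (5/16)^(1/3) ≈ 0.679.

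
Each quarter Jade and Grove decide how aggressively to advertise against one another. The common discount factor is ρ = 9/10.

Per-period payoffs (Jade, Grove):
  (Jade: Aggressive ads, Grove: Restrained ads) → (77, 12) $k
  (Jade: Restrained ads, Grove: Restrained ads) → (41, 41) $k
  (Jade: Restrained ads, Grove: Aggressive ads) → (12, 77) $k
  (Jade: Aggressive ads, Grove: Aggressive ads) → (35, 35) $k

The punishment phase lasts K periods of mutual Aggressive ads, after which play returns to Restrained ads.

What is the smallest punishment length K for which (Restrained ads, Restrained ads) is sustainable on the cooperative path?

11

No profitable deviation requires (41−35)(ρ+…+ρ^K) ≥ 77−41, i.e. ρ+…+ρ^K ≥ 6 ≈ 6.0000.
With ρ = 9/10, the partial sums are K=1: 0.9000, K=2: 1.7100, …, K=9: 5.5132, K=10: 5.8619, K=11: 6.1757.
K = 11 is the first length at which the sum reaches 6.0000.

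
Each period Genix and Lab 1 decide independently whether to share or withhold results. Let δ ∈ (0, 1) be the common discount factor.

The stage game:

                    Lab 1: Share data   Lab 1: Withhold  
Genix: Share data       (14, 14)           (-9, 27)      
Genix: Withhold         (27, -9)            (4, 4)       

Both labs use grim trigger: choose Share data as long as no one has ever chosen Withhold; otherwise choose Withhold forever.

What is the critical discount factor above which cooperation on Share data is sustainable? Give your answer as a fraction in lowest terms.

Cooperation forever yields 14 each period: 14/(1−δ).
Deviating yields 27 once, then 4 forever: 27 + 4δ/(1−δ).
No profitable deviation requires 14/(1−δ) ≥ 27 + 4δ/(1−δ).
Multiplying by (1−δ): 14 ≥ 27(1−δ) + 4δ = 27 − 23δ.
So 23δ ≥ 13, i.e. δ ≥ 13/23.

13/23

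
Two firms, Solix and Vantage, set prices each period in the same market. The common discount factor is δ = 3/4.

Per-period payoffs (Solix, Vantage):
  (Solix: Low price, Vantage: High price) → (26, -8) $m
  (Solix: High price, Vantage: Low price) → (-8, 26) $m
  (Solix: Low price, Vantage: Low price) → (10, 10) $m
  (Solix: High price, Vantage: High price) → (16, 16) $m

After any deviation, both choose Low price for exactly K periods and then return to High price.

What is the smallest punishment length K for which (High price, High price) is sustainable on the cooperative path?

IC: δ(1−δ^K)/(1−δ) ≥ (26−16)/(16−10) = 5/3.
With δ = 3/4: need 1 − δ^K ≥ 5/3·(1−3/4)/(3/4), i.e. δ^K ≤ 0.4444.
Since (3/4)^2 = 0.5625 and (3/4)^3 = 0.4219, the smallest such K is 3.

3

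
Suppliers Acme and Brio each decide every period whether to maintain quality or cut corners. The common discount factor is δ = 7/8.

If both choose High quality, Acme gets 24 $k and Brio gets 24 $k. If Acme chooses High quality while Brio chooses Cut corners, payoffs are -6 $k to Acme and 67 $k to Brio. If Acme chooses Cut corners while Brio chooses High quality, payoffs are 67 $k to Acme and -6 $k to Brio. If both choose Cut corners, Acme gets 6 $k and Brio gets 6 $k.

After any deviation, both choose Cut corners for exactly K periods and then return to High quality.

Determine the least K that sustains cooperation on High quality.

4

No profitable deviation requires (24−6)(δ+…+δ^K) ≥ 67−24, i.e. δ+…+δ^K ≥ 43/18 ≈ 2.3889.
With δ = 7/8, the partial sums are K=1: 0.8750, K=2: 1.6406, K=3: 2.3105, K=4: 2.8967.
K = 4 is the first length at which the sum reaches 2.3889.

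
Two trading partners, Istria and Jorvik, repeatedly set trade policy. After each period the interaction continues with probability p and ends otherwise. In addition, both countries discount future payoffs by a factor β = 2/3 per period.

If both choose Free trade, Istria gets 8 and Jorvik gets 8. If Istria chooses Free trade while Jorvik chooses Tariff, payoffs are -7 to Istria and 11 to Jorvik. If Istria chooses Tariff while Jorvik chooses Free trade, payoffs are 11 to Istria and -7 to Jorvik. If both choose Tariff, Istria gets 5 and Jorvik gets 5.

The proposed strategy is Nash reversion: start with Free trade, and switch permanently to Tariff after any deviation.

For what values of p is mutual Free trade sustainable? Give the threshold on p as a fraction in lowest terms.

With continuation probability p and discount β, the effective per-period discount factor is βp.
Grim-trigger IC: βp ≥ (11−8)/(11−5) = 1/2.
So p ≥ (1/2)/(2/3) = 3/4.

3/4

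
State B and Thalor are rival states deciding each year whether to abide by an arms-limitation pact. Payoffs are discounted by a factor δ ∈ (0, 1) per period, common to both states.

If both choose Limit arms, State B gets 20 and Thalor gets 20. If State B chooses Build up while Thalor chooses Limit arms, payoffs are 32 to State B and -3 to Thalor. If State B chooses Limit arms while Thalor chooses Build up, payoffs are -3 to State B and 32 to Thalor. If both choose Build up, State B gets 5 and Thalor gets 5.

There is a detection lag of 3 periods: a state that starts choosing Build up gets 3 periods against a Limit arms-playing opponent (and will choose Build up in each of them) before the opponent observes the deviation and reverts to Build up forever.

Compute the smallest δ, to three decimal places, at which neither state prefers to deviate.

0.763

The best deviation is to choose Build up for all 3 undetected periods, earning 32 each, then 5 forever once detected.
Deviation value: 32(1−δ^3)/(1−δ) + 5δ^3/(1−δ); cooperation value: 20/(1−δ).
IC: 20 ≥ 32(1−δ^3) + 5δ^3 = 32 − 27δ^3.
So δ^3 ≥ 12/27 = 4/9, giving δ ≥ (4/9)^(1/3) ≈ 0.763.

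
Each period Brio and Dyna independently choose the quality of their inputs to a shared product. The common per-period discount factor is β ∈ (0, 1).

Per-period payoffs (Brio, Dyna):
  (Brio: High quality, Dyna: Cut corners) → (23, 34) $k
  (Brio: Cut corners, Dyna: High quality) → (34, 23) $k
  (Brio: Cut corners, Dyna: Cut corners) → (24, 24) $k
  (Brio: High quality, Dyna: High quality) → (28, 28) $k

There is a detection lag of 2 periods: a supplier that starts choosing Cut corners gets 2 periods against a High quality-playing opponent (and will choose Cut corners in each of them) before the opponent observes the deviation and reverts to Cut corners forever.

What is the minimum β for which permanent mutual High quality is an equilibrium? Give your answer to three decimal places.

0.775

Deviating for the 2 undetected periods gains 34−28 = 6 per period over cooperation, then loses 28−24 = 4 per period forever once punishment starts.
Gain: 6(1 + β + … + β^1); loss: 4·β^2/(1−β).
No profitable deviation ⇔ 6(1−β^2) ≤ 4·β^2, i.e. β^2 ≥ 6/(6+4) = 3/5.
Hence β ≥ (3/5)^(1/2) ≈ 0.775.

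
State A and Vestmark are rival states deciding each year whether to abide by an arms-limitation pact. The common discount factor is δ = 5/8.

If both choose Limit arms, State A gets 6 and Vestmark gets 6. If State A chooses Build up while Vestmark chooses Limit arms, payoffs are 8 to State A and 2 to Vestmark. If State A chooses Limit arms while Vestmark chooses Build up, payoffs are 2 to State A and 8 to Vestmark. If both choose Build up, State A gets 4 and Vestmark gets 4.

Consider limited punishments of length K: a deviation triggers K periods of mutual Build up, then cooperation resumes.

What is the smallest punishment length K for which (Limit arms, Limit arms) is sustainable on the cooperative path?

2

Need Σ_{k=1}^{K} δ^k ≥ (8−6)/(6−4) = 1.0000 at δ = 5/8.
At K = 1 the sum is 0.6250 < 1.0000; at K = 2 it is 1.0156 ≥ 1.0000.
So the minimum punishment length is K = 2.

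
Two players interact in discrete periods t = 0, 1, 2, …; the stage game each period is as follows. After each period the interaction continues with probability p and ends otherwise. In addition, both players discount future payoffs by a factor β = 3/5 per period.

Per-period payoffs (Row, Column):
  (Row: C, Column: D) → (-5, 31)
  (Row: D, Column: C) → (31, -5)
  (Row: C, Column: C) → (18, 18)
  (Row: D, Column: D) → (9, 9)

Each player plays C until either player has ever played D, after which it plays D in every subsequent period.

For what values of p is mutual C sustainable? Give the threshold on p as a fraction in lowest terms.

65/66

Expected continuation weight on next period's payoff is β·p = 3/5·p, which plays the role of the discount factor.
Cooperation requires 3/5·p ≥ (31−18)/(31−9) = 13/22, hence p ≥ 65/66.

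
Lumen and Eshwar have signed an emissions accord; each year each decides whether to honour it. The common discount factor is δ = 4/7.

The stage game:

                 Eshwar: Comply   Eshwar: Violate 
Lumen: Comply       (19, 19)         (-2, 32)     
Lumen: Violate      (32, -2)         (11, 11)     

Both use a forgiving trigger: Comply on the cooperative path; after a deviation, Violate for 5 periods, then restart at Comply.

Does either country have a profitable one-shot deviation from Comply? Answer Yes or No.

Yes

Comparing payoff streams over the 6 periods until play realigns: cooperate → 19(1+δ+…+δ^5); deviate → 32 + 11(δ+…+δ^5).
Cooperation is sustained iff (19−11)(δ+…+δ^5) ≥ 32−19.
δ+…+δ^5 = 4/7·(1−(4/7)^5)/(1−4/7) = 1.2521, and (32−19)/(19−11) = 1.6250.
1.2521 < 1.6250, so cooperation is not sustainable.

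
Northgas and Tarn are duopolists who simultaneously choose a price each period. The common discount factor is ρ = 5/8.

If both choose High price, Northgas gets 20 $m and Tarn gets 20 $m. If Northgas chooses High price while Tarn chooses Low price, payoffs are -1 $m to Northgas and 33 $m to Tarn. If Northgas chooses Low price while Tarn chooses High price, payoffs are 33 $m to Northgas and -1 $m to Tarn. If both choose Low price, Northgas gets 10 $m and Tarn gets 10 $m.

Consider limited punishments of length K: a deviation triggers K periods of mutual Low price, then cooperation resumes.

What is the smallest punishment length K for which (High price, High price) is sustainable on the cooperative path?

4

IC: ρ(1−ρ^K)/(1−ρ) ≥ (33−20)/(20−10) = 13/10.
With ρ = 5/8: need 1 − ρ^K ≥ 13/10·(1−5/8)/(5/8), i.e. ρ^K ≤ 0.2200.
Since (5/8)^3 = 0.2441 and (5/8)^4 = 0.1526, the smallest such K is 4.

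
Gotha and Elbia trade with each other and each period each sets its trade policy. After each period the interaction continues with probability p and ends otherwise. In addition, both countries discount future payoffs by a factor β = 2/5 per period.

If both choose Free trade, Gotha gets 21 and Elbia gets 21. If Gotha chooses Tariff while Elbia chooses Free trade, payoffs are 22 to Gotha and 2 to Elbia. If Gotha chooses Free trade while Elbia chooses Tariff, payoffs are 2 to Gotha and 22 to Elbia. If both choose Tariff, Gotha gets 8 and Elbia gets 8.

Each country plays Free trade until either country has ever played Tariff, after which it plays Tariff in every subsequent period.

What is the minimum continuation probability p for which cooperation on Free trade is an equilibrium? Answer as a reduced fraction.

5/28

With continuation probability p and discount β, the effective per-period discount factor is βp.
Grim-trigger IC: βp ≥ (22−21)/(22−8) = 1/14.
So p ≥ (1/14)/(2/5) = 5/28.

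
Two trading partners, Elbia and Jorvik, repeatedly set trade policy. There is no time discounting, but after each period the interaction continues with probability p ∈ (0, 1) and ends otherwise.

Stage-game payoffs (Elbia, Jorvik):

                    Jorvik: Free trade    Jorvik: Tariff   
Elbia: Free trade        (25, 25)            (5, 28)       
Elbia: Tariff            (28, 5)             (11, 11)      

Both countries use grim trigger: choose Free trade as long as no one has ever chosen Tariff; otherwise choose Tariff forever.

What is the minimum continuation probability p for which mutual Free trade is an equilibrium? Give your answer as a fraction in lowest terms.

3/17

Expected cooperation value is 25 + p·25 + p²·25 + … = 25/(1−p); deviation gives 28 + p·11/(1−p).
25 ≥ 28(1−p) + 11p ⇒ 17p ≥ 3 ⇒ p ≥ 3/17.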